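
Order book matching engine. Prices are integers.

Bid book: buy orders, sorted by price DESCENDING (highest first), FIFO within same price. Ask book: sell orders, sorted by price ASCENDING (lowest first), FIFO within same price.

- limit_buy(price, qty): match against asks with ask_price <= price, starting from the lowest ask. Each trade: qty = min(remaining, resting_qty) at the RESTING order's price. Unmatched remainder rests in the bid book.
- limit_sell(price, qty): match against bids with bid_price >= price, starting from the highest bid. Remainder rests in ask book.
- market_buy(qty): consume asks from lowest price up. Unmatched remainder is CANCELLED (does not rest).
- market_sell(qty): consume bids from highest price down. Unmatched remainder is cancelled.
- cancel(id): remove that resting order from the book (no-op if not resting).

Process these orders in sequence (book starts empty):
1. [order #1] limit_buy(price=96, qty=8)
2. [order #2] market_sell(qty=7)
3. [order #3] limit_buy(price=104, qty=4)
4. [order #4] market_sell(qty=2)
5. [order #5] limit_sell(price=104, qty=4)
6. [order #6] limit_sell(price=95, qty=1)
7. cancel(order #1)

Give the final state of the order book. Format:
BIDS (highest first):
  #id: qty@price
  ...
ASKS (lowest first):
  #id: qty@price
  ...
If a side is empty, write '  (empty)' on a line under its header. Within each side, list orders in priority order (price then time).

After op 1 [order #1] limit_buy(price=96, qty=8): fills=none; bids=[#1:8@96] asks=[-]
After op 2 [order #2] market_sell(qty=7): fills=#1x#2:7@96; bids=[#1:1@96] asks=[-]
After op 3 [order #3] limit_buy(price=104, qty=4): fills=none; bids=[#3:4@104 #1:1@96] asks=[-]
After op 4 [order #4] market_sell(qty=2): fills=#3x#4:2@104; bids=[#3:2@104 #1:1@96] asks=[-]
After op 5 [order #5] limit_sell(price=104, qty=4): fills=#3x#5:2@104; bids=[#1:1@96] asks=[#5:2@104]
After op 6 [order #6] limit_sell(price=95, qty=1): fills=#1x#6:1@96; bids=[-] asks=[#5:2@104]
After op 7 cancel(order #1): fills=none; bids=[-] asks=[#5:2@104]

Answer: BIDS (highest first):
  (empty)
ASKS (lowest first):
  #5: 2@104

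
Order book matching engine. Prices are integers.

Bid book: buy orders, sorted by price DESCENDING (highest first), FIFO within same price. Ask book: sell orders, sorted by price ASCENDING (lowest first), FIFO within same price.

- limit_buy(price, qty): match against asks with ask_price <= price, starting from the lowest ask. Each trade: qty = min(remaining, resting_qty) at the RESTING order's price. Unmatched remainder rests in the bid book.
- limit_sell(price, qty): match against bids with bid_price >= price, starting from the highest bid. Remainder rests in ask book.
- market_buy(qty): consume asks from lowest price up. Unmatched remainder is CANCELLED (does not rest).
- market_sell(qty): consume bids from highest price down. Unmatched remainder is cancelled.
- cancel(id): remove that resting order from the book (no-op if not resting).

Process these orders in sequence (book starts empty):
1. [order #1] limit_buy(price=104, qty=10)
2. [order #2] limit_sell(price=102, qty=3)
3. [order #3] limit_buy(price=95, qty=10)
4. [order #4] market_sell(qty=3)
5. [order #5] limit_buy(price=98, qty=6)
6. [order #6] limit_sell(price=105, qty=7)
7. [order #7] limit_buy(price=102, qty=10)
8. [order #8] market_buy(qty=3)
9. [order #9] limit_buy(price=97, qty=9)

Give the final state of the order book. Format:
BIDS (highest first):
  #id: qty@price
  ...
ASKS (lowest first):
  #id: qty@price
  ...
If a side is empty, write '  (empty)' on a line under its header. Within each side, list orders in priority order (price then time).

After op 1 [order #1] limit_buy(price=104, qty=10): fills=none; bids=[#1:10@104] asks=[-]
After op 2 [order #2] limit_sell(price=102, qty=3): fills=#1x#2:3@104; bids=[#1:7@104] asks=[-]
After op 3 [order #3] limit_buy(price=95, qty=10): fills=none; bids=[#1:7@104 #3:10@95] asks=[-]
After op 4 [order #4] market_sell(qty=3): fills=#1x#4:3@104; bids=[#1:4@104 #3:10@95] asks=[-]
After op 5 [order #5] limit_buy(price=98, qty=6): fills=none; bids=[#1:4@104 #5:6@98 #3:10@95] asks=[-]
After op 6 [order #6] limit_sell(price=105, qty=7): fills=none; bids=[#1:4@104 #5:6@98 #3:10@95] asks=[#6:7@105]
After op 7 [order #7] limit_buy(price=102, qty=10): fills=none; bids=[#1:4@104 #7:10@102 #5:6@98 #3:10@95] asks=[#6:7@105]
After op 8 [order #8] market_buy(qty=3): fills=#8x#6:3@105; bids=[#1:4@104 #7:10@102 #5:6@98 #3:10@95] asks=[#6:4@105]
After op 9 [order #9] limit_buy(price=97, qty=9): fills=none; bids=[#1:4@104 #7:10@102 #5:6@98 #9:9@97 #3:10@95] asks=[#6:4@105]

Answer: BIDS (highest first):
  #1: 4@104
  #7: 10@102
  #5: 6@98
  #9: 9@97
  #3: 10@95
ASKS (lowest first):
  #6: 4@105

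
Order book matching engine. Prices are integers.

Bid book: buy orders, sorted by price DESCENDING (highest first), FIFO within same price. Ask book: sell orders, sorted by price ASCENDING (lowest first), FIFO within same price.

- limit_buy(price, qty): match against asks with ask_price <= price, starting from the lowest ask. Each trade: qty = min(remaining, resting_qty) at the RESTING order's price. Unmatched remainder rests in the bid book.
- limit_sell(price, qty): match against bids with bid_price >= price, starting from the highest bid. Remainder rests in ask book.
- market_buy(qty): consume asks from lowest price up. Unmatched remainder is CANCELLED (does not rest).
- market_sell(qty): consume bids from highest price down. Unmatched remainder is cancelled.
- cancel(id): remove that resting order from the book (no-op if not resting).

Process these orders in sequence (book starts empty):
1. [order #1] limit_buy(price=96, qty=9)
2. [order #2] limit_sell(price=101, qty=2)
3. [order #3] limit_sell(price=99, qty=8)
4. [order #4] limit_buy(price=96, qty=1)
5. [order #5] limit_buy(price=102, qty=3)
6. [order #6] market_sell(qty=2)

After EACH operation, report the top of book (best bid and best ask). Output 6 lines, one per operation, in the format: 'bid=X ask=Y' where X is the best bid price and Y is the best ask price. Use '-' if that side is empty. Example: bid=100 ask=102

Answer: bid=96 ask=-
bid=96 ask=101
bid=96 ask=99
bid=96 ask=99
bid=96 ask=99
bid=96 ask=99

Derivation:
After op 1 [order #1] limit_buy(price=96, qty=9): fills=none; bids=[#1:9@96] asks=[-]
After op 2 [order #2] limit_sell(price=101, qty=2): fills=none; bids=[#1:9@96] asks=[#2:2@101]
After op 3 [order #3] limit_sell(price=99, qty=8): fills=none; bids=[#1:9@96] asks=[#3:8@99 #2:2@101]
After op 4 [order #4] limit_buy(price=96, qty=1): fills=none; bids=[#1:9@96 #4:1@96] asks=[#3:8@99 #2:2@101]
After op 5 [order #5] limit_buy(price=102, qty=3): fills=#5x#3:3@99; bids=[#1:9@96 #4:1@96] asks=[#3:5@99 #2:2@101]
After op 6 [order #6] market_sell(qty=2): fills=#1x#6:2@96; bids=[#1:7@96 #4:1@96] asks=[#3:5@99 #2:2@101]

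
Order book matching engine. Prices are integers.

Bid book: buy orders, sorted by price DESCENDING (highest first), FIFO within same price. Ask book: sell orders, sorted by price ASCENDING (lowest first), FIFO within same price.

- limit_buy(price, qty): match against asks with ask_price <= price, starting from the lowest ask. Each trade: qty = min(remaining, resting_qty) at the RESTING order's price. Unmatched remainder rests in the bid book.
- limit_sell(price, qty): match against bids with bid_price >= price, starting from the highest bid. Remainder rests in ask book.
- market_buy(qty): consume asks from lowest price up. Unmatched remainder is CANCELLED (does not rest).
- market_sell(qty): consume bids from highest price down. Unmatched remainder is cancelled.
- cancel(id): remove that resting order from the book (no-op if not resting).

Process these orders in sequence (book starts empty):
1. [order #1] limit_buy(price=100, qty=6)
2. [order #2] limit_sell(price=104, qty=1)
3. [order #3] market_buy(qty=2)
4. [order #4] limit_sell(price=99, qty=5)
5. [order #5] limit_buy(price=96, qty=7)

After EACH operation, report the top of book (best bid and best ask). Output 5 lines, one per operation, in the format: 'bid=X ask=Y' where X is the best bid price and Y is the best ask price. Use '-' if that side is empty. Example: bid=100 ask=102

Answer: bid=100 ask=-
bid=100 ask=104
bid=100 ask=-
bid=100 ask=-
bid=100 ask=-

Derivation:
After op 1 [order #1] limit_buy(price=100, qty=6): fills=none; bids=[#1:6@100] asks=[-]
After op 2 [order #2] limit_sell(price=104, qty=1): fills=none; bids=[#1:6@100] asks=[#2:1@104]
After op 3 [order #3] market_buy(qty=2): fills=#3x#2:1@104; bids=[#1:6@100] asks=[-]
After op 4 [order #4] limit_sell(price=99, qty=5): fills=#1x#4:5@100; bids=[#1:1@100] asks=[-]
After op 5 [order #5] limit_buy(price=96, qty=7): fills=none; bids=[#1:1@100 #5:7@96] asks=[-]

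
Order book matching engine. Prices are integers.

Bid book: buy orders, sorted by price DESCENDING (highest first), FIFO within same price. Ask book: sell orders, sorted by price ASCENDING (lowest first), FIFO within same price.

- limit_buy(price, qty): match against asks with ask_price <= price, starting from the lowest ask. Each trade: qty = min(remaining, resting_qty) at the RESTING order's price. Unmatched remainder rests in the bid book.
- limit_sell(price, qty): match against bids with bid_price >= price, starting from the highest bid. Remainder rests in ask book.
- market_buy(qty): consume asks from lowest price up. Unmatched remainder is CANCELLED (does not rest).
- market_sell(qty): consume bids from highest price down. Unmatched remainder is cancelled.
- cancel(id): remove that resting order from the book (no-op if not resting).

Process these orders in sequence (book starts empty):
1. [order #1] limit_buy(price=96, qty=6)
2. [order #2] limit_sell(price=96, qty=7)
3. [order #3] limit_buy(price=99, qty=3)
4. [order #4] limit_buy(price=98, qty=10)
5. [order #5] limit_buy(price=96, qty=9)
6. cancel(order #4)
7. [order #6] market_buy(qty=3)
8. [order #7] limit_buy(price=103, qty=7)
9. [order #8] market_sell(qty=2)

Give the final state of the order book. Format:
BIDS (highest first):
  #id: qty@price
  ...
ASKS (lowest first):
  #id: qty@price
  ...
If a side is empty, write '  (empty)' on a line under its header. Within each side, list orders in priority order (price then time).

Answer: BIDS (highest first):
  #7: 5@103
  #3: 2@99
  #5: 9@96
ASKS (lowest first):
  (empty)

Derivation:
After op 1 [order #1] limit_buy(price=96, qty=6): fills=none; bids=[#1:6@96] asks=[-]
After op 2 [order #2] limit_sell(price=96, qty=7): fills=#1x#2:6@96; bids=[-] asks=[#2:1@96]
After op 3 [order #3] limit_buy(price=99, qty=3): fills=#3x#2:1@96; bids=[#3:2@99] asks=[-]
After op 4 [order #4] limit_buy(price=98, qty=10): fills=none; bids=[#3:2@99 #4:10@98] asks=[-]
After op 5 [order #5] limit_buy(price=96, qty=9): fills=none; bids=[#3:2@99 #4:10@98 #5:9@96] asks=[-]
After op 6 cancel(order #4): fills=none; bids=[#3:2@99 #5:9@96] asks=[-]
After op 7 [order #6] market_buy(qty=3): fills=none; bids=[#3:2@99 #5:9@96] asks=[-]
After op 8 [order #7] limit_buy(price=103, qty=7): fills=none; bids=[#7:7@103 #3:2@99 #5:9@96] asks=[-]
After op 9 [order #8] market_sell(qty=2): fills=#7x#8:2@103; bids=[#7:5@103 #3:2@99 #5:9@96] asks=[-]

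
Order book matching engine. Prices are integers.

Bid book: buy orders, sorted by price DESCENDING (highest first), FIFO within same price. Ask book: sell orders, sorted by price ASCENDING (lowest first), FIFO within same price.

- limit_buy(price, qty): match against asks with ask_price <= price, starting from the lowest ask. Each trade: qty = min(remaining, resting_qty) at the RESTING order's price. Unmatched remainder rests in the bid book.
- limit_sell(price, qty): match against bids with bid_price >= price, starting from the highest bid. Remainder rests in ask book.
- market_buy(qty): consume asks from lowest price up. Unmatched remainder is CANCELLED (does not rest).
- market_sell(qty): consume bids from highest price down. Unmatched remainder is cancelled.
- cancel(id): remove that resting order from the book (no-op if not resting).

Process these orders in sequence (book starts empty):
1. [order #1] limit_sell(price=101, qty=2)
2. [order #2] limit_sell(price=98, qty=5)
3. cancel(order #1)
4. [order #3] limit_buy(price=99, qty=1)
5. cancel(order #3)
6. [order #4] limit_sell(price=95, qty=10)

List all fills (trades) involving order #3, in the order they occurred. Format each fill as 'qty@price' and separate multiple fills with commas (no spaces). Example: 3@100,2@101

Answer: 1@98

Derivation:
After op 1 [order #1] limit_sell(price=101, qty=2): fills=none; bids=[-] asks=[#1:2@101]
After op 2 [order #2] limit_sell(price=98, qty=5): fills=none; bids=[-] asks=[#2:5@98 #1:2@101]
After op 3 cancel(order #1): fills=none; bids=[-] asks=[#2:5@98]
After op 4 [order #3] limit_buy(price=99, qty=1): fills=#3x#2:1@98; bids=[-] asks=[#2:4@98]
After op 5 cancel(order #3): fills=none; bids=[-] asks=[#2:4@98]
After op 6 [order #4] limit_sell(price=95, qty=10): fills=none; bids=[-] asks=[#4:10@95 #2:4@98]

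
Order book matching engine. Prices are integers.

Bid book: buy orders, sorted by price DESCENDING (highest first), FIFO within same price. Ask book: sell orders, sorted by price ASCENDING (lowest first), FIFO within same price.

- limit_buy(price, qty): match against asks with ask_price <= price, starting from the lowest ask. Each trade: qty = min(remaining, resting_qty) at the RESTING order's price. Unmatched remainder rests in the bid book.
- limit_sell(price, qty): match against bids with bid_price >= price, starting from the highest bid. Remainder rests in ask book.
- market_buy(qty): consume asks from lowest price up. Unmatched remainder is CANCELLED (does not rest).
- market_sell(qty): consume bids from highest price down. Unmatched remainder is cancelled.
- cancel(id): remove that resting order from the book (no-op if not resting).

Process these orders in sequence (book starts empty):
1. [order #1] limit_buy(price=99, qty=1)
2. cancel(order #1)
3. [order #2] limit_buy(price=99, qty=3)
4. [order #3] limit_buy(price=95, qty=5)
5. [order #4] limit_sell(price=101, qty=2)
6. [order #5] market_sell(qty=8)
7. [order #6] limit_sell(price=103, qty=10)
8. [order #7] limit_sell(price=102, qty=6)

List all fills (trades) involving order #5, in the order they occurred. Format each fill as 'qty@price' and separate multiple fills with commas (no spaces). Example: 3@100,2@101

After op 1 [order #1] limit_buy(price=99, qty=1): fills=none; bids=[#1:1@99] asks=[-]
After op 2 cancel(order #1): fills=none; bids=[-] asks=[-]
After op 3 [order #2] limit_buy(price=99, qty=3): fills=none; bids=[#2:3@99] asks=[-]
After op 4 [order #3] limit_buy(price=95, qty=5): fills=none; bids=[#2:3@99 #3:5@95] asks=[-]
After op 5 [order #4] limit_sell(price=101, qty=2): fills=none; bids=[#2:3@99 #3:5@95] asks=[#4:2@101]
After op 6 [order #5] market_sell(qty=8): fills=#2x#5:3@99 #3x#5:5@95; bids=[-] asks=[#4:2@101]
After op 7 [order #6] limit_sell(price=103, qty=10): fills=none; bids=[-] asks=[#4:2@101 #6:10@103]
After op 8 [order #7] limit_sell(price=102, qty=6): fills=none; bids=[-] asks=[#4:2@101 #7:6@102 #6:10@103]

Answer: 3@99,5@95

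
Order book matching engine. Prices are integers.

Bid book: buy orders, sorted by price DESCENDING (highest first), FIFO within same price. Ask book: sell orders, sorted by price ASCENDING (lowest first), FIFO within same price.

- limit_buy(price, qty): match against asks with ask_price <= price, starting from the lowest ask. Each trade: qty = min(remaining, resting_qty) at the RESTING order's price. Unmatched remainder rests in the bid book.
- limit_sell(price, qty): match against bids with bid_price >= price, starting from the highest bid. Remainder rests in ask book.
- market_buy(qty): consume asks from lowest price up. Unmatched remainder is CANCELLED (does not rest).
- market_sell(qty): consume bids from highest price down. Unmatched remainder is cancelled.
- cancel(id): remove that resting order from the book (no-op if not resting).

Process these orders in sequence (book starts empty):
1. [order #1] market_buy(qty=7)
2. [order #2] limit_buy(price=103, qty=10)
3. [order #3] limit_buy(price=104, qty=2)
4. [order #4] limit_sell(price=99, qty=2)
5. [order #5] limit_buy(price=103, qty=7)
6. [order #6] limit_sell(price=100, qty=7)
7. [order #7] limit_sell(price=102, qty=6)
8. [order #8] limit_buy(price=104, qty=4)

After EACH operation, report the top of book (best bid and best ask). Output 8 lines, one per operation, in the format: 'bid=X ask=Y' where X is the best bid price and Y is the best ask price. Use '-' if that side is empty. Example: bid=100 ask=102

Answer: bid=- ask=-
bid=103 ask=-
bid=104 ask=-
bid=103 ask=-
bid=103 ask=-
bid=103 ask=-
bid=103 ask=-
bid=104 ask=-

Derivation:
After op 1 [order #1] market_buy(qty=7): fills=none; bids=[-] asks=[-]
After op 2 [order #2] limit_buy(price=103, qty=10): fills=none; bids=[#2:10@103] asks=[-]
After op 3 [order #3] limit_buy(price=104, qty=2): fills=none; bids=[#3:2@104 #2:10@103] asks=[-]
After op 4 [order #4] limit_sell(price=99, qty=2): fills=#3x#4:2@104; bids=[#2:10@103] asks=[-]
After op 5 [order #5] limit_buy(price=103, qty=7): fills=none; bids=[#2:10@103 #5:7@103] asks=[-]
After op 6 [order #6] limit_sell(price=100, qty=7): fills=#2x#6:7@103; bids=[#2:3@103 #5:7@103] asks=[-]
After op 7 [order #7] limit_sell(price=102, qty=6): fills=#2x#7:3@103 #5x#7:3@103; bids=[#5:4@103] asks=[-]
After op 8 [order #8] limit_buy(price=104, qty=4): fills=none; bids=[#8:4@104 #5:4@103] asks=[-]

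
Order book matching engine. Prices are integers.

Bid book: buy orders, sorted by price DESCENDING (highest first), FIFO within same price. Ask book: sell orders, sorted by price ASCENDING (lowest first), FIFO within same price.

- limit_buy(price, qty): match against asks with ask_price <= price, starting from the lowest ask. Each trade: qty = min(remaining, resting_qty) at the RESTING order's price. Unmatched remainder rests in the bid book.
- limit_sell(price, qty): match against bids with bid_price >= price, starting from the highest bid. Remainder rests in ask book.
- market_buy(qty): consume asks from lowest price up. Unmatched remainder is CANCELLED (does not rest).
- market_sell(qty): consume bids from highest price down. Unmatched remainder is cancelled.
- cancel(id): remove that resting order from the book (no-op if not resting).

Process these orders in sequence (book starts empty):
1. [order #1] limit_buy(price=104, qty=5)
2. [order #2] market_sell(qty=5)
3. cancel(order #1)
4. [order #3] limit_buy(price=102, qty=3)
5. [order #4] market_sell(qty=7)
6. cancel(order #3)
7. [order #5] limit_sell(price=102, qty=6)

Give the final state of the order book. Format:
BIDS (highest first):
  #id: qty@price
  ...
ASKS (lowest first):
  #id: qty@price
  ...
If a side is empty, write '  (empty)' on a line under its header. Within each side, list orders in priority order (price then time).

After op 1 [order #1] limit_buy(price=104, qty=5): fills=none; bids=[#1:5@104] asks=[-]
After op 2 [order #2] market_sell(qty=5): fills=#1x#2:5@104; bids=[-] asks=[-]
After op 3 cancel(order #1): fills=none; bids=[-] asks=[-]
After op 4 [order #3] limit_buy(price=102, qty=3): fills=none; bids=[#3:3@102] asks=[-]
After op 5 [order #4] market_sell(qty=7): fills=#3x#4:3@102; bids=[-] asks=[-]
After op 6 cancel(order #3): fills=none; bids=[-] asks=[-]
After op 7 [order #5] limit_sell(price=102, qty=6): fills=none; bids=[-] asks=[#5:6@102]

Answer: BIDS (highest first):
  (empty)
ASKS (lowest first):
  #5: 6@102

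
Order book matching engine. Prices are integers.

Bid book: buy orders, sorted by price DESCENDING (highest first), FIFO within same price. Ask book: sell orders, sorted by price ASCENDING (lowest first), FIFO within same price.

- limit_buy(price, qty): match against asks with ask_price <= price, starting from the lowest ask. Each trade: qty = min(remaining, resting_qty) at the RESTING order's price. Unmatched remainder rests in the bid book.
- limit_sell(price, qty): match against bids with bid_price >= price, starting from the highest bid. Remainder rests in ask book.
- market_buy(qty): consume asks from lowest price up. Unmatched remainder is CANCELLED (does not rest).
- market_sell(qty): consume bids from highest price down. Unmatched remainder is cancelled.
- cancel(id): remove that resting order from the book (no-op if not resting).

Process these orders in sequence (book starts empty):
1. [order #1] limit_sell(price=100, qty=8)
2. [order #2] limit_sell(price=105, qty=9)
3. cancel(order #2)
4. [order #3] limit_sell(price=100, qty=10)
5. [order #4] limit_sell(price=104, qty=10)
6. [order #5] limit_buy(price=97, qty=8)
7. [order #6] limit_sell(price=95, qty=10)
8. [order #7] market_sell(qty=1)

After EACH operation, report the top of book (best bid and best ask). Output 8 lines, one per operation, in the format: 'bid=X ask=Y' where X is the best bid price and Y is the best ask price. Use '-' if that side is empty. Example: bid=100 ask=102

Answer: bid=- ask=100
bid=- ask=100
bid=- ask=100
bid=- ask=100
bid=- ask=100
bid=97 ask=100
bid=- ask=95
bid=- ask=95

Derivation:
After op 1 [order #1] limit_sell(price=100, qty=8): fills=none; bids=[-] asks=[#1:8@100]
After op 2 [order #2] limit_sell(price=105, qty=9): fills=none; bids=[-] asks=[#1:8@100 #2:9@105]
After op 3 cancel(order #2): fills=none; bids=[-] asks=[#1:8@100]
After op 4 [order #3] limit_sell(price=100, qty=10): fills=none; bids=[-] asks=[#1:8@100 #3:10@100]
After op 5 [order #4] limit_sell(price=104, qty=10): fills=none; bids=[-] asks=[#1:8@100 #3:10@100 #4:10@104]
After op 6 [order #5] limit_buy(price=97, qty=8): fills=none; bids=[#5:8@97] asks=[#1:8@100 #3:10@100 #4:10@104]
After op 7 [order #6] limit_sell(price=95, qty=10): fills=#5x#6:8@97; bids=[-] asks=[#6:2@95 #1:8@100 #3:10@100 #4:10@104]
After op 8 [order #7] market_sell(qty=1): fills=none; bids=[-] asks=[#6:2@95 #1:8@100 #3:10@100 #4:10@104]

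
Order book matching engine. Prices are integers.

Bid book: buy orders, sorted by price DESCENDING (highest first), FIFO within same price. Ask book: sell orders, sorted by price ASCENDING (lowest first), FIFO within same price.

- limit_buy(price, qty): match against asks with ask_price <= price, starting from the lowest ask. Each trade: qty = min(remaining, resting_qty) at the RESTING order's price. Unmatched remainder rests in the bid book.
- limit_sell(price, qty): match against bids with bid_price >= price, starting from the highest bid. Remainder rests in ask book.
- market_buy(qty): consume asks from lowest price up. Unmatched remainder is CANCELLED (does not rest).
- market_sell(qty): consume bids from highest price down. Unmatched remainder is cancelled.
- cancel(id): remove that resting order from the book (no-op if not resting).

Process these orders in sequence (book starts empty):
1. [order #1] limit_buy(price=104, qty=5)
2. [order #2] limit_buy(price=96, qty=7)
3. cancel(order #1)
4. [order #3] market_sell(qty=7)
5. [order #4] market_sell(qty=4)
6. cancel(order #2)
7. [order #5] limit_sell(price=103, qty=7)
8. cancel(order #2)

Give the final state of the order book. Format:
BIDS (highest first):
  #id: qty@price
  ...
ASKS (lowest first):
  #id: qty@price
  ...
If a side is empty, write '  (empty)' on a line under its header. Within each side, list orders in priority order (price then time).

After op 1 [order #1] limit_buy(price=104, qty=5): fills=none; bids=[#1:5@104] asks=[-]
After op 2 [order #2] limit_buy(price=96, qty=7): fills=none; bids=[#1:5@104 #2:7@96] asks=[-]
After op 3 cancel(order #1): fills=none; bids=[#2:7@96] asks=[-]
After op 4 [order #3] market_sell(qty=7): fills=#2x#3:7@96; bids=[-] asks=[-]
After op 5 [order #4] market_sell(qty=4): fills=none; bids=[-] asks=[-]
After op 6 cancel(order #2): fills=none; bids=[-] asks=[-]
After op 7 [order #5] limit_sell(price=103, qty=7): fills=none; bids=[-] asks=[#5:7@103]
After op 8 cancel(order #2): fills=none; bids=[-] asks=[#5:7@103]

Answer: BIDS (highest first):
  (empty)
ASKS (lowest first):
  #5: 7@103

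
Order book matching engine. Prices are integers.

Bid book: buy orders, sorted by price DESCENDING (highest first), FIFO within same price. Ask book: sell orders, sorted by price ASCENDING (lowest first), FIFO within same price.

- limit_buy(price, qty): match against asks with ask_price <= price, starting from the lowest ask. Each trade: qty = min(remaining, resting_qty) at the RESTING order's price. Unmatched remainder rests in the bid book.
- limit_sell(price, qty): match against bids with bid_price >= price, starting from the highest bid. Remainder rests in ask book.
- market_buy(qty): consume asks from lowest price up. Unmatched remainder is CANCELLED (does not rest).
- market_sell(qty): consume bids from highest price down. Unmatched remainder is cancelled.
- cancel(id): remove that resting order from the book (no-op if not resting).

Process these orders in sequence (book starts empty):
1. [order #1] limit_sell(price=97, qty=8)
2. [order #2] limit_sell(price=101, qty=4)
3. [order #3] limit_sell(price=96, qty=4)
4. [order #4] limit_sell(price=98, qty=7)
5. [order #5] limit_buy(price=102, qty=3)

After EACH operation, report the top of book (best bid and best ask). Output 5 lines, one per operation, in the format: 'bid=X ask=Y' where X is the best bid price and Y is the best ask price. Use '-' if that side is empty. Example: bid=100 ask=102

After op 1 [order #1] limit_sell(price=97, qty=8): fills=none; bids=[-] asks=[#1:8@97]
After op 2 [order #2] limit_sell(price=101, qty=4): fills=none; bids=[-] asks=[#1:8@97 #2:4@101]
After op 3 [order #3] limit_sell(price=96, qty=4): fills=none; bids=[-] asks=[#3:4@96 #1:8@97 #2:4@101]
After op 4 [order #4] limit_sell(price=98, qty=7): fills=none; bids=[-] asks=[#3:4@96 #1:8@97 #4:7@98 #2:4@101]
After op 5 [order #5] limit_buy(price=102, qty=3): fills=#5x#3:3@96; bids=[-] asks=[#3:1@96 #1:8@97 #4:7@98 #2:4@101]

Answer: bid=- ask=97
bid=- ask=97
bid=- ask=96
bid=- ask=96
bid=- ask=96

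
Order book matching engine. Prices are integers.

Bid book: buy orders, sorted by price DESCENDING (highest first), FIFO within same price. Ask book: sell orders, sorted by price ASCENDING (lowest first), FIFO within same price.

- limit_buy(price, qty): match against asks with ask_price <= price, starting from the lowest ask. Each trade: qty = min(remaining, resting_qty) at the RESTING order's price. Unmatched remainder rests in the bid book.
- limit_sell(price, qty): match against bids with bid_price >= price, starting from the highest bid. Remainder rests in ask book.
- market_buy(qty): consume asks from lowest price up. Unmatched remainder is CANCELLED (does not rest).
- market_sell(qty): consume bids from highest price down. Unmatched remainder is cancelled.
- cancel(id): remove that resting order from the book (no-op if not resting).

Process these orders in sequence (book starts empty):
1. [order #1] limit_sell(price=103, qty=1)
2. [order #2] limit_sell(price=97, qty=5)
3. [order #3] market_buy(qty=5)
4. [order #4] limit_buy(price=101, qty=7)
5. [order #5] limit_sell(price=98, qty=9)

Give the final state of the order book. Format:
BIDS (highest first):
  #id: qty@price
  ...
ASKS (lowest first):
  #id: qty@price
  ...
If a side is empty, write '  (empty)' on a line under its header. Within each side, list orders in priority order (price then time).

Answer: BIDS (highest first):
  (empty)
ASKS (lowest first):
  #5: 2@98
  #1: 1@103

Derivation:
After op 1 [order #1] limit_sell(price=103, qty=1): fills=none; bids=[-] asks=[#1:1@103]
After op 2 [order #2] limit_sell(price=97, qty=5): fills=none; bids=[-] asks=[#2:5@97 #1:1@103]
After op 3 [order #3] market_buy(qty=5): fills=#3x#2:5@97; bids=[-] asks=[#1:1@103]
After op 4 [order #4] limit_buy(price=101, qty=7): fills=none; bids=[#4:7@101] asks=[#1:1@103]
After op 5 [order #5] limit_sell(price=98, qty=9): fills=#4x#5:7@101; bids=[-] asks=[#5:2@98 #1:1@103]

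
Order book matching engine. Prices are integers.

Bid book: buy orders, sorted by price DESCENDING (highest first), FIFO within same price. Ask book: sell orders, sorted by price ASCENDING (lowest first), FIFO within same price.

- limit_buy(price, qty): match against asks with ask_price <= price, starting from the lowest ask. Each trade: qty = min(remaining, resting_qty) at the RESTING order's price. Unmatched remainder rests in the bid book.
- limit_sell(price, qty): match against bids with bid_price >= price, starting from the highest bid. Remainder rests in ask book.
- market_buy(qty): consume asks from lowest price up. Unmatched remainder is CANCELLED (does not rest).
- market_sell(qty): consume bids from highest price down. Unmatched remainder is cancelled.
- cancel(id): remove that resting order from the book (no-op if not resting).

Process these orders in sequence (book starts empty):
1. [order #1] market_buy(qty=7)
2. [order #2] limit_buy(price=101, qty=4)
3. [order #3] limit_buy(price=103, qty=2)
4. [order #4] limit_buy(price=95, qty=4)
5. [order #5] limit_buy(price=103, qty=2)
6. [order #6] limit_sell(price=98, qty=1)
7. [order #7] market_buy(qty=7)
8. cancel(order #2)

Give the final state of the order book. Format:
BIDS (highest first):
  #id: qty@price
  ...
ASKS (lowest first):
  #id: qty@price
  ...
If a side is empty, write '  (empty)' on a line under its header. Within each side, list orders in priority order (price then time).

Answer: BIDS (highest first):
  #3: 1@103
  #5: 2@103
  #4: 4@95
ASKS (lowest first):
  (empty)

Derivation:
After op 1 [order #1] market_buy(qty=7): fills=none; bids=[-] asks=[-]
After op 2 [order #2] limit_buy(price=101, qty=4): fills=none; bids=[#2:4@101] asks=[-]
After op 3 [order #3] limit_buy(price=103, qty=2): fills=none; bids=[#3:2@103 #2:4@101] asks=[-]
After op 4 [order #4] limit_buy(price=95, qty=4): fills=none; bids=[#3:2@103 #2:4@101 #4:4@95] asks=[-]
After op 5 [order #5] limit_buy(price=103, qty=2): fills=none; bids=[#3:2@103 #5:2@103 #2:4@101 #4:4@95] asks=[-]
After op 6 [order #6] limit_sell(price=98, qty=1): fills=#3x#6:1@103; bids=[#3:1@103 #5:2@103 #2:4@101 #4:4@95] asks=[-]
After op 7 [order #7] market_buy(qty=7): fills=none; bids=[#3:1@103 #5:2@103 #2:4@101 #4:4@95] asks=[-]
After op 8 cancel(order #2): fills=none; bids=[#3:1@103 #5:2@103 #4:4@95] asks=[-]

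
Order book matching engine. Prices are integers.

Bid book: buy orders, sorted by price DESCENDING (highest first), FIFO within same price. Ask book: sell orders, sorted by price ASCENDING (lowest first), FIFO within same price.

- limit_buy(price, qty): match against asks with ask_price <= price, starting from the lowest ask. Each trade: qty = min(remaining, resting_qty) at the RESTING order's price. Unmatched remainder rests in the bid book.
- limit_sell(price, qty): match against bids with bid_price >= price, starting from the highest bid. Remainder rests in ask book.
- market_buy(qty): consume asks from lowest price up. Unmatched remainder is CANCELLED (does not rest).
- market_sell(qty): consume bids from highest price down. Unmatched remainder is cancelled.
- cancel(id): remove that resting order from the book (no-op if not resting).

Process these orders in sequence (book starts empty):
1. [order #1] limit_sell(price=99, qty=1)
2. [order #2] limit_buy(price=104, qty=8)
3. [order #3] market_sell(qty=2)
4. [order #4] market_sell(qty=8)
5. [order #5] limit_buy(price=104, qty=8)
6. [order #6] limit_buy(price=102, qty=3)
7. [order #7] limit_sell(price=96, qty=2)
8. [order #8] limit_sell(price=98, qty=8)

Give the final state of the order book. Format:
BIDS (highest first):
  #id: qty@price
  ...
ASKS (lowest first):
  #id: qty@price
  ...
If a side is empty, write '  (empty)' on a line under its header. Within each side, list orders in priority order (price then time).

After op 1 [order #1] limit_sell(price=99, qty=1): fills=none; bids=[-] asks=[#1:1@99]
After op 2 [order #2] limit_buy(price=104, qty=8): fills=#2x#1:1@99; bids=[#2:7@104] asks=[-]
After op 3 [order #3] market_sell(qty=2): fills=#2x#3:2@104; bids=[#2:5@104] asks=[-]
After op 4 [order #4] market_sell(qty=8): fills=#2x#4:5@104; bids=[-] asks=[-]
After op 5 [order #5] limit_buy(price=104, qty=8): fills=none; bids=[#5:8@104] asks=[-]
After op 6 [order #6] limit_buy(price=102, qty=3): fills=none; bids=[#5:8@104 #6:3@102] asks=[-]
After op 7 [order #7] limit_sell(price=96, qty=2): fills=#5x#7:2@104; bids=[#5:6@104 #6:3@102] asks=[-]
After op 8 [order #8] limit_sell(price=98, qty=8): fills=#5x#8:6@104 #6x#8:2@102; bids=[#6:1@102] asks=[-]

Answer: BIDS (highest first):
  #6: 1@102
ASKS (lowest first):
  (empty)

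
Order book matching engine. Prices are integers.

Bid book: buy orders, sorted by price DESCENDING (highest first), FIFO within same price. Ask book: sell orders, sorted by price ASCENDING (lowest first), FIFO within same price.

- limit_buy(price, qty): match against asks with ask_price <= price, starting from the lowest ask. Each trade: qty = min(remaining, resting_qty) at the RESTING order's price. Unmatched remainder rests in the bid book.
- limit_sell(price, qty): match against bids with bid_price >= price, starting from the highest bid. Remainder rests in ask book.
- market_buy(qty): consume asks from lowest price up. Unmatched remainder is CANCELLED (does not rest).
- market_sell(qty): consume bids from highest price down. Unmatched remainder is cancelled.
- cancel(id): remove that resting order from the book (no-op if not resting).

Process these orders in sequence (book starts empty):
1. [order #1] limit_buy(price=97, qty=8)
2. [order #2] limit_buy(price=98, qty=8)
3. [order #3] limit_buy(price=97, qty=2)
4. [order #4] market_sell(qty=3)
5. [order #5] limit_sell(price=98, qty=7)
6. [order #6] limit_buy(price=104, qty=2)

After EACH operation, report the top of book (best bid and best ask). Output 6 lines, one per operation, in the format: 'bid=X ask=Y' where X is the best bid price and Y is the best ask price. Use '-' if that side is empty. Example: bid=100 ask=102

After op 1 [order #1] limit_buy(price=97, qty=8): fills=none; bids=[#1:8@97] asks=[-]
After op 2 [order #2] limit_buy(price=98, qty=8): fills=none; bids=[#2:8@98 #1:8@97] asks=[-]
After op 3 [order #3] limit_buy(price=97, qty=2): fills=none; bids=[#2:8@98 #1:8@97 #3:2@97] asks=[-]
After op 4 [order #4] market_sell(qty=3): fills=#2x#4:3@98; bids=[#2:5@98 #1:8@97 #3:2@97] asks=[-]
After op 5 [order #5] limit_sell(price=98, qty=7): fills=#2x#5:5@98; bids=[#1:8@97 #3:2@97] asks=[#5:2@98]
After op 6 [order #6] limit_buy(price=104, qty=2): fills=#6x#5:2@98; bids=[#1:8@97 #3:2@97] asks=[-]

Answer: bid=97 ask=-
bid=98 ask=-
bid=98 ask=-
bid=98 ask=-
bid=97 ask=98
bid=97 ask=-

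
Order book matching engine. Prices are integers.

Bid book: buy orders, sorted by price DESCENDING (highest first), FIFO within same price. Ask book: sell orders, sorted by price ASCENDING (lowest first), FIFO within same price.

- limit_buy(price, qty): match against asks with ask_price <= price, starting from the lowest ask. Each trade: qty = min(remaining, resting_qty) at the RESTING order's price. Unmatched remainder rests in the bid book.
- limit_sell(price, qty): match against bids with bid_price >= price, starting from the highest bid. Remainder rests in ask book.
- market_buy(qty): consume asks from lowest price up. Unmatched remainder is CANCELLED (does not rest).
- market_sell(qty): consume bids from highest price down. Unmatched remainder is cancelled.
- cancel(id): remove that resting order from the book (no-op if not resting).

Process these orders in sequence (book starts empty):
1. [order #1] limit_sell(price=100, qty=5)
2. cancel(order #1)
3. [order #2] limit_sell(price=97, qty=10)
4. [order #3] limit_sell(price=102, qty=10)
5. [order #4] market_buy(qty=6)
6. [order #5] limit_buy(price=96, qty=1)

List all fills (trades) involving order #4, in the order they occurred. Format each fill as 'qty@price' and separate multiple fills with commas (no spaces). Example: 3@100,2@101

Answer: 6@97

Derivation:
After op 1 [order #1] limit_sell(price=100, qty=5): fills=none; bids=[-] asks=[#1:5@100]
After op 2 cancel(order #1): fills=none; bids=[-] asks=[-]
After op 3 [order #2] limit_sell(price=97, qty=10): fills=none; bids=[-] asks=[#2:10@97]
After op 4 [order #3] limit_sell(price=102, qty=10): fills=none; bids=[-] asks=[#2:10@97 #3:10@102]
After op 5 [order #4] market_buy(qty=6): fills=#4x#2:6@97; bids=[-] asks=[#2:4@97 #3:10@102]
After op 6 [order #5] limit_buy(price=96, qty=1): fills=none; bids=[#5:1@96] asks=[#2:4@97 #3:10@102]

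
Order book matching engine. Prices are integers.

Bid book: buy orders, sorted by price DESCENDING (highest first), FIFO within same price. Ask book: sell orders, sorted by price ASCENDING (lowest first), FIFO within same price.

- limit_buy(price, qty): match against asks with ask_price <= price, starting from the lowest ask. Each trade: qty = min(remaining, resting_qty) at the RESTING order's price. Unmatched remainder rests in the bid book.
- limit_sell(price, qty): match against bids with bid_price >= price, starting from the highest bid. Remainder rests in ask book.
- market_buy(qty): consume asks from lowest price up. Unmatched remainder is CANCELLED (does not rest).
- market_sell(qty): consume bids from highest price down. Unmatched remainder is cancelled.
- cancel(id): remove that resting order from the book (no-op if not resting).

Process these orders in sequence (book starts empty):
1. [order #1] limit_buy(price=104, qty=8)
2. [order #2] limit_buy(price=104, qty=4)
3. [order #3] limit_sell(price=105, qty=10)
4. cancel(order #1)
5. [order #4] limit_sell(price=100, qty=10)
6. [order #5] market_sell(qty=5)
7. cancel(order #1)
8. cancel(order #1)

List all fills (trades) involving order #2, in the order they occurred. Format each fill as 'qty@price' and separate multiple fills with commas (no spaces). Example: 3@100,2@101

After op 1 [order #1] limit_buy(price=104, qty=8): fills=none; bids=[#1:8@104] asks=[-]
After op 2 [order #2] limit_buy(price=104, qty=4): fills=none; bids=[#1:8@104 #2:4@104] asks=[-]
After op 3 [order #3] limit_sell(price=105, qty=10): fills=none; bids=[#1:8@104 #2:4@104] asks=[#3:10@105]
After op 4 cancel(order #1): fills=none; bids=[#2:4@104] asks=[#3:10@105]
After op 5 [order #4] limit_sell(price=100, qty=10): fills=#2x#4:4@104; bids=[-] asks=[#4:6@100 #3:10@105]
After op 6 [order #5] market_sell(qty=5): fills=none; bids=[-] asks=[#4:6@100 #3:10@105]
After op 7 cancel(order #1): fills=none; bids=[-] asks=[#4:6@100 #3:10@105]
After op 8 cancel(order #1): fills=none; bids=[-] asks=[#4:6@100 #3:10@105]

Answer: 4@104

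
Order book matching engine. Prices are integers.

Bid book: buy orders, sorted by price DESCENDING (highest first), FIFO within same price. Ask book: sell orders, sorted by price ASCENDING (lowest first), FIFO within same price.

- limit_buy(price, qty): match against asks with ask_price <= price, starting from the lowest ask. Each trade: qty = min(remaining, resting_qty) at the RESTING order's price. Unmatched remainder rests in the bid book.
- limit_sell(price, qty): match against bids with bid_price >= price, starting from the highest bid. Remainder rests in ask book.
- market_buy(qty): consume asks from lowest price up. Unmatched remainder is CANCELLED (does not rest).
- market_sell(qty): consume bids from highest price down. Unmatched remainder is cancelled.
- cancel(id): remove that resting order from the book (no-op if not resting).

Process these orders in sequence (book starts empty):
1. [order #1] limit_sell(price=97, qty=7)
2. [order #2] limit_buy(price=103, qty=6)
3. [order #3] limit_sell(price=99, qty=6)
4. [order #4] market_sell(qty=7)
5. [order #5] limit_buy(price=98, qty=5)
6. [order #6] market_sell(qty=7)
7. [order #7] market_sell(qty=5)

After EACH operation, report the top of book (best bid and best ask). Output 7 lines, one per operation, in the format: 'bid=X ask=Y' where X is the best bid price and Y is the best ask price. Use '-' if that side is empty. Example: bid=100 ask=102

Answer: bid=- ask=97
bid=- ask=97
bid=- ask=97
bid=- ask=97
bid=98 ask=99
bid=- ask=99
bid=- ask=99

Derivation:
After op 1 [order #1] limit_sell(price=97, qty=7): fills=none; bids=[-] asks=[#1:7@97]
After op 2 [order #2] limit_buy(price=103, qty=6): fills=#2x#1:6@97; bids=[-] asks=[#1:1@97]
After op 3 [order #3] limit_sell(price=99, qty=6): fills=none; bids=[-] asks=[#1:1@97 #3:6@99]
After op 4 [order #4] market_sell(qty=7): fills=none; bids=[-] asks=[#1:1@97 #3:6@99]
After op 5 [order #5] limit_buy(price=98, qty=5): fills=#5x#1:1@97; bids=[#5:4@98] asks=[#3:6@99]
After op 6 [order #6] market_sell(qty=7): fills=#5x#6:4@98; bids=[-] asks=[#3:6@99]
After op 7 [order #7] market_sell(qty=5): fills=none; bids=[-] asks=[#3:6@99]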